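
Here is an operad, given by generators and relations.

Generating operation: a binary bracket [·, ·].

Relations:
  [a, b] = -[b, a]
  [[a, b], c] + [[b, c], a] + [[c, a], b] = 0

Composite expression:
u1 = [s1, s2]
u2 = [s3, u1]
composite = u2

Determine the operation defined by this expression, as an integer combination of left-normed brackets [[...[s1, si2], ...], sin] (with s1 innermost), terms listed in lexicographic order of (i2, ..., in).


-[[s1, s2], s3]

Expand each bracket as ab - ba; the s1-initial words give the coefficients.
Composite bracket: [s3, [s1, s2]]
The bracket unfolds into 4 signed words via [a, b] = ab - ba (2^2 = 4).
The s1-initial words carry the normal form:
  the word s1s2s3 carries sign -1 and contributes -[[s1, s2], s3]


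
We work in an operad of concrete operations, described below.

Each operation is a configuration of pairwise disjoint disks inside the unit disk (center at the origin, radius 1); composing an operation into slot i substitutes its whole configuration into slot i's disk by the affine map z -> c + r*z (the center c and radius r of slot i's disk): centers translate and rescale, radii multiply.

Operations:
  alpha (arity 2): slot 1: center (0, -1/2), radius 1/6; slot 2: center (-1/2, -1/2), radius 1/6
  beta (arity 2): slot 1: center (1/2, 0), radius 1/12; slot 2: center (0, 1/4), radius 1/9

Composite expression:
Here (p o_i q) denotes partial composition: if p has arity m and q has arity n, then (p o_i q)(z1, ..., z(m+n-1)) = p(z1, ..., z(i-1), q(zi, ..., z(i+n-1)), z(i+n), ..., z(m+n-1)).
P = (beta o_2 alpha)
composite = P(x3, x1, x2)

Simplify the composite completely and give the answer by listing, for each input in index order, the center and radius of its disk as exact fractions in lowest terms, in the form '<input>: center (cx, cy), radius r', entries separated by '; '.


x1: center (0, 7/36), radius 1/54; x2: center (-1/18, 7/36), radius 1/54; x3: center (1/2, 0), radius 1/12

Below beta, radii multiply path by path; the x-disk centers shift.
tracing x3 down its 1-map path: center (1/2, 0), radius 1/12
tracing x1 down its 2-map path: center (0, 7/36), radius 1/54
tracing x2 down its 2-map path: center (-1/18, 7/36), radius 1/54


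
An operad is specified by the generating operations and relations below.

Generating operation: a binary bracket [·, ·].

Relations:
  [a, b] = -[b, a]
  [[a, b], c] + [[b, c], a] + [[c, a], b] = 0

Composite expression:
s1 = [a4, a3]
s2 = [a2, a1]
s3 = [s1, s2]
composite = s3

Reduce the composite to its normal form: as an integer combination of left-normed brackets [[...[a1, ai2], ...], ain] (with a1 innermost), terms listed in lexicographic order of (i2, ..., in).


Antisymmetry and Jacobi reduce to a1-anchored left-normed brackets.
Composite bracket: [[a4, a3], [a2, a1]]
Each bracket splits as ab - ba, giving 8 signed words (2^3 = 8).
Collect the words opening with a1:
  from a1a2a3a4, sign -1: term -[[[a1, a2], a3], a4]
  from a1a2a4a3, sign +1: term +[[[a1, a2], a4], a3]

-[[[a1, a2], a3], a4] + [[[a1, a2], a4], a3]


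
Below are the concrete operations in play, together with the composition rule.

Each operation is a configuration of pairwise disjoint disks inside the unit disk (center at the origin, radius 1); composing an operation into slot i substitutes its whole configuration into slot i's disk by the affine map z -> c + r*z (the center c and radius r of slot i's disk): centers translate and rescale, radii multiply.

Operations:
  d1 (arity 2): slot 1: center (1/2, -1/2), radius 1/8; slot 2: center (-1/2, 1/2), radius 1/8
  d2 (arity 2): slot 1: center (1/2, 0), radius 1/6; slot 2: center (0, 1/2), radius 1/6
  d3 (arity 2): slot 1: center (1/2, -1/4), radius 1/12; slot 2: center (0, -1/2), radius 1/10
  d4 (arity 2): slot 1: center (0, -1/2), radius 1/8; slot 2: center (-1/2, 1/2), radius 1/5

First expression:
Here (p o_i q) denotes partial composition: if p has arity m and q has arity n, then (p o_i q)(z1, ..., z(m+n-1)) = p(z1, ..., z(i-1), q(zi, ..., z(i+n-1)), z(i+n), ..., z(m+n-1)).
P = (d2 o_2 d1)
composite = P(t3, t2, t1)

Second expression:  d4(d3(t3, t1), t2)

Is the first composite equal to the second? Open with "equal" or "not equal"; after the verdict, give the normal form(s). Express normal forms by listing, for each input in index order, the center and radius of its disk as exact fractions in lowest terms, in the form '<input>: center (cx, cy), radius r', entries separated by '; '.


not equal — first t1: center (-1/12, 7/12), radius 1/48; t2: center (1/12, 5/12), radius 1/48; t3: center (1/2, 0), radius 1/6, second t1: center (0, -9/16), radius 1/80; t2: center (-1/2, 1/2), radius 1/5; t3: center (1/16, -17/32), radius 1/96


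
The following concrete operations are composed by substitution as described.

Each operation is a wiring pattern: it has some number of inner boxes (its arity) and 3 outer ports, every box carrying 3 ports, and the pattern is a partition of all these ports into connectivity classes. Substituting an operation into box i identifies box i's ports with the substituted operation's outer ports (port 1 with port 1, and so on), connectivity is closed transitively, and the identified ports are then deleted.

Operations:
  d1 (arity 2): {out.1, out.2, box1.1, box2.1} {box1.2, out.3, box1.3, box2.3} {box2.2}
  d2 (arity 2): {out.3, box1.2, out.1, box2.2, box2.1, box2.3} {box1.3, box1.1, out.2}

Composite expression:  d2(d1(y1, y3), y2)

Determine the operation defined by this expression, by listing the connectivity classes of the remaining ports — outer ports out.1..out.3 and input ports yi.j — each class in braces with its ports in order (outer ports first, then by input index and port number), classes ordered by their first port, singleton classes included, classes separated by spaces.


{out.1, out.2, out.3, y1.1, y1.2, y1.3, y2.1, y2.2, y2.3, y3.1, y3.3} {y3.2}


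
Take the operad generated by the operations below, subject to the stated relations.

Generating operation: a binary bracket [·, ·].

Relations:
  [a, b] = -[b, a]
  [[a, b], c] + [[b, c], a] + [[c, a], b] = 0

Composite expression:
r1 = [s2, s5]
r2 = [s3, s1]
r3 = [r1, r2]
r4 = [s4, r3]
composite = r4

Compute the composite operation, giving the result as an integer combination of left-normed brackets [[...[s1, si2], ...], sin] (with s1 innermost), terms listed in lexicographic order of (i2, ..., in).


-[[[[s1, s3], s2], s5], s4] + [[[[s1, s3], s5], s2], s4]


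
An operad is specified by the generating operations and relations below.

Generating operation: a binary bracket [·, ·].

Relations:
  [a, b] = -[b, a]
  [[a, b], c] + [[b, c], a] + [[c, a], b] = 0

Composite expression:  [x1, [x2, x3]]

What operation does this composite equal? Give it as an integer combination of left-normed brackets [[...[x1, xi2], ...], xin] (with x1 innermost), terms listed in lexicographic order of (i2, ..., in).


[[x1, x2], x3] - [[x1, x3], x2]

Left-normed coefficients sit on the x1-initial expansion words.
Composite bracket: [x1, [x2, x3]]
Under [a, b] = ab - ba we get 4 signed associative words (2^2 = 4).
Keep just the words that open with x1:
  word x1x2x3 has sign +1, contributing +[[x1, x2], x3]
  word x1x3x2 has sign -1, contributing -[[x1, x3], x2]


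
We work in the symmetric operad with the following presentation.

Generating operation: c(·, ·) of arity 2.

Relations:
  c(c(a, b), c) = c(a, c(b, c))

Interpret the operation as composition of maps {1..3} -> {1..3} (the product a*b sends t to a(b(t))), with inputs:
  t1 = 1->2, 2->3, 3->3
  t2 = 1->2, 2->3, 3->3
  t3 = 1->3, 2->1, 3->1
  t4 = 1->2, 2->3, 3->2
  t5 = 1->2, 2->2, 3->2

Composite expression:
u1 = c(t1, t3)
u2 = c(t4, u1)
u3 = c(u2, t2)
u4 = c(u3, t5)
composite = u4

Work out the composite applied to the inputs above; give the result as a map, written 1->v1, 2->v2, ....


1->3, 2->3, 3->3

c(t1, t3) = 1->3, 2->2, 3->2
c(t4, c(t1, t3)) = 1->2, 2->3, 3->3
c(c(t4, c(t1, t3)), t2) = 1->3, 2->3, 3->3
c(c(c(t4, c(t1, t3)), t2), t5) = 1->3, 2->3, 3->3


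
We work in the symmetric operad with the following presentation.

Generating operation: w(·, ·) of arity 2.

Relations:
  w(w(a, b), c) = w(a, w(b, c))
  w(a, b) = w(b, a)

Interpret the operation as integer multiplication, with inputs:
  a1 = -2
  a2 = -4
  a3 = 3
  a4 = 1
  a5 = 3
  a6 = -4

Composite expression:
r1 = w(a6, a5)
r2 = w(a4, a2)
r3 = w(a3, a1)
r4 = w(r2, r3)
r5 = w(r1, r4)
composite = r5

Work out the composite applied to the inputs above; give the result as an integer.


-288

w(a6, a5) = -12
w(a4, a2) = -4
w(a3, a1) = -6
w(w(a4, a2), w(a3, a1)) = 24
w(w(a6, a5), w(w(a4, a2), w(a3, a1))) = -288


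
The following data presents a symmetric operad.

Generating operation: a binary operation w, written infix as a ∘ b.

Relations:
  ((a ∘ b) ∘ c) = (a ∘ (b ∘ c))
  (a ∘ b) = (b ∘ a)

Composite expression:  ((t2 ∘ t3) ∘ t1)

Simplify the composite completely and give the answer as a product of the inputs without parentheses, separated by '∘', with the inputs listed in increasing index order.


t1 ∘ t2 ∘ t3

With w associative and commutative, the t-input set is all that matters.
(t2 ∘ t3) unparenthesizes to t2 ∘ t3
((t2 ∘ t3) ∘ t1) unparenthesizes to t2 ∘ t3 ∘ t1
putting the inputs in ascending order: t1 ∘ t2 ∘ t3


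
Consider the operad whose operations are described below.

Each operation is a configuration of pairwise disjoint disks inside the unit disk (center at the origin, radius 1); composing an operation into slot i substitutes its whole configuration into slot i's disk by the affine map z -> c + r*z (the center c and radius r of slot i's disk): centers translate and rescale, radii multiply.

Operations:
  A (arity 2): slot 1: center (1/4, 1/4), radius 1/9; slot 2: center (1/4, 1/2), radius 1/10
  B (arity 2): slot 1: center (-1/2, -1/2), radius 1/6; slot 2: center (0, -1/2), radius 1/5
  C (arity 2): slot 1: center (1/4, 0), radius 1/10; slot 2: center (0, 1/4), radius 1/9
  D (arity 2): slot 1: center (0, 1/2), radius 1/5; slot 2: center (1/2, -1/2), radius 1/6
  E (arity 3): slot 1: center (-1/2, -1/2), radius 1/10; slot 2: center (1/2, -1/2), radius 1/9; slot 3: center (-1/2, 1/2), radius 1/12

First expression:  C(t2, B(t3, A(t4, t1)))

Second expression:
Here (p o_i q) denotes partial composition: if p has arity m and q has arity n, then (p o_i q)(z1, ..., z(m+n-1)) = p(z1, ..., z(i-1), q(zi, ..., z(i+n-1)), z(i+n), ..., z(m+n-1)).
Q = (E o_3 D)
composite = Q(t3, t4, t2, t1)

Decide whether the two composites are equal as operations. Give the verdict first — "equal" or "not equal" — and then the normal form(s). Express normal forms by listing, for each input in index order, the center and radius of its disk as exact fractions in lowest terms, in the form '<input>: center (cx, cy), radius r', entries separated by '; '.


The first expression reduces to t1: center (1/180, 37/180), radius 1/450; t2: center (1/4, 0), radius 1/10; t3: center (-1/18, 7/36), radius 1/54; t4: center (1/180, 1/5), radius 1/405
The second expression reduces to t1: center (-11/24, 11/24), radius 1/72; t2: center (-1/2, 13/24), radius 1/60; t3: center (-1/2, -1/2), radius 1/10; t4: center (1/2, -1/2), radius 1/9
They disagree, so not equal.

not equal: they reduce to t1: center (1/180, 37/180), radius 1/450; t2: center (1/4, 0), radius 1/10; t3: center (-1/18, 7/36), radius 1/54; t4: center (1/180, 1/5), radius 1/405 and t1: center (-11/24, 11/24), radius 1/72; t2: center (-1/2, 13/24), radius 1/60; t3: center (-1/2, -1/2), radius 1/10; t4: center (1/2, -1/2), radius 1/9


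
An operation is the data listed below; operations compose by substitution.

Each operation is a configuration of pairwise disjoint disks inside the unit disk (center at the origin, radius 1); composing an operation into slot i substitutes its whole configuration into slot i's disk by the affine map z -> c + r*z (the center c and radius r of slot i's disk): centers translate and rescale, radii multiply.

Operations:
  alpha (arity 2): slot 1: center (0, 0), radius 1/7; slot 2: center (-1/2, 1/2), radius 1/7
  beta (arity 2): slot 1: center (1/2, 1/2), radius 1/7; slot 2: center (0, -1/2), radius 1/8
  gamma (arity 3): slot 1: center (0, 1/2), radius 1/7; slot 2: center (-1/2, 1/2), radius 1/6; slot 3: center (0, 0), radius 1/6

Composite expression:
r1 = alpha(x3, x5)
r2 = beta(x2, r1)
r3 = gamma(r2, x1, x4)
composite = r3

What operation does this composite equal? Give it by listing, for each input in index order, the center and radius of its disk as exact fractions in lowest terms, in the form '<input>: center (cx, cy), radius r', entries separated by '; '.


x1: center (-1/2, 1/2), radius 1/6; x2: center (1/14, 4/7), radius 1/49; x3: center (0, 3/7), radius 1/392; x4: center (0, 0), radius 1/6; x5: center (-1/112, 7/16), radius 1/392

Below gamma, radii multiply path by path; the x-disk centers shift.
input x2: applying the 2 nested substitutions gives center (1/14, 4/7), radius 1/49
input x3: applying the 3 nested substitutions gives center (0, 3/7), radius 1/392
input x5: applying the 3 nested substitutions gives center (-1/112, 7/16), radius 1/392
input x1: applying the 1 nested substitution gives center (-1/2, 1/2), radius 1/6
input x4: applying the 1 nested substitution gives center (0, 0), radius 1/6


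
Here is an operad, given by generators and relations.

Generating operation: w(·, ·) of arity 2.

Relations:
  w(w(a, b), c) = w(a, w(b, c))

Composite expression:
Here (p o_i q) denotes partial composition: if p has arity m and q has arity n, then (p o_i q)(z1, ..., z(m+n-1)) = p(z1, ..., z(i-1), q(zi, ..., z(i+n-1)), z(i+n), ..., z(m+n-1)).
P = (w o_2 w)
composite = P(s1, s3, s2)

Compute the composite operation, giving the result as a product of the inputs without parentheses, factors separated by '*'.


s1 * s3 * s2

Key point: w is associative — brackets drop, the s-order remains.
w(s3, s2) flattens to s3 * s2
w(s1, w(s3, s2)) flattens to s1 * s3 * s2


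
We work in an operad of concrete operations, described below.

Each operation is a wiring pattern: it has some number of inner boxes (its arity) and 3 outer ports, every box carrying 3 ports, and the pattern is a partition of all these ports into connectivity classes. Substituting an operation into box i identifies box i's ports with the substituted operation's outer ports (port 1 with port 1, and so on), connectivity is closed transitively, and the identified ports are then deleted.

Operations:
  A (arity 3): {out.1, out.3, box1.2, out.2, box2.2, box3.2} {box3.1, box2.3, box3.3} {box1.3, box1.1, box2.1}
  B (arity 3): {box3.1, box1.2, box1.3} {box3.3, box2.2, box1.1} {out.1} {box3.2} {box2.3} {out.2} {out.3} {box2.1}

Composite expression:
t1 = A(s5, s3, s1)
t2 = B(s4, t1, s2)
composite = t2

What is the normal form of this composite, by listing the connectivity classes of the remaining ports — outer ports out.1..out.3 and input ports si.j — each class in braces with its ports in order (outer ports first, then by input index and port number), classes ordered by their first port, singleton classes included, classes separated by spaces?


{out.1} {out.2} {out.3} {s1.1, s1.3, s3.3} {s1.2, s2.3, s3.2, s4.1, s5.2} {s2.1, s4.2, s4.3} {s2.2} {s3.1, s5.1, s5.3}

After gluing at B, chains via deleted ports link the s-ports.
through A, on inputs (s5, s3, s1): {out.1, out.2, out.3, s1.2, s3.2, s5.2} {s1.1, s1.3, s3.3} {s3.1, s5.1, s5.3} (out.j = stage outer ports)
through B, on inputs (s4, s5, s3, s1, s2): {out.1} {out.2} {out.3} {s1.1, s1.3, s3.3} {s1.2, s2.3, s3.2, s4.1, s5.2} {s2.1, s4.2, s4.3} {s2.2} {s3.1, s5.1, s5.3} (out.j = stage outer ports)


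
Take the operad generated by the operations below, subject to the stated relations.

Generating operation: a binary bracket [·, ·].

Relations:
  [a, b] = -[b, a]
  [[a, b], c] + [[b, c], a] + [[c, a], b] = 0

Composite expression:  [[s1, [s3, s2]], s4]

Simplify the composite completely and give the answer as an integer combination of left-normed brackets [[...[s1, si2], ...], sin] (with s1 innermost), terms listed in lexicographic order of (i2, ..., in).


-[[[s1, s2], s3], s4] + [[[s1, s3], s2], s4]

A multilinear Lie element is pinned by s1-initial words (s1 innermost).
Composite bracket: [[s1, [s3, s2]], s4]
Under [a, b] = ab - ba we get 8 signed associative words (2^3 = 8).
Collect the words opening with s1:
  s1s2s3s4 (sign -1) contributes -[[[s1, s2], s3], s4]
  s1s3s2s4 (sign +1) contributes +[[[s1, s3], s2], s4]


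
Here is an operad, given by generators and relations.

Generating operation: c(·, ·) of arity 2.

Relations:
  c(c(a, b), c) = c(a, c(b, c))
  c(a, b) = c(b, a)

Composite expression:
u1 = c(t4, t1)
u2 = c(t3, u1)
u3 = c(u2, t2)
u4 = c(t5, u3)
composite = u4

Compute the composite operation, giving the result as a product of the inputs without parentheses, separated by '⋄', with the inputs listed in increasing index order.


t1 ⋄ t2 ⋄ t3 ⋄ t4 ⋄ t5

Reordering under c is free, so list the t-inputs canonically.
c(t4, t1) unparenthesizes to t4 ⋄ t1
c(t3, c(t4, t1)) unparenthesizes to t3 ⋄ t4 ⋄ t1
c(c(t3, c(t4, t1)), t2) unparenthesizes to t3 ⋄ t4 ⋄ t1 ⋄ t2
c(t5, c(c(t3, c(t4, t1)), t2)) unparenthesizes to t5 ⋄ t3 ⋄ t4 ⋄ t1 ⋄ t2
sorting the factors by input index: t1 ⋄ t2 ⋄ t3 ⋄ t4 ⋄ t5


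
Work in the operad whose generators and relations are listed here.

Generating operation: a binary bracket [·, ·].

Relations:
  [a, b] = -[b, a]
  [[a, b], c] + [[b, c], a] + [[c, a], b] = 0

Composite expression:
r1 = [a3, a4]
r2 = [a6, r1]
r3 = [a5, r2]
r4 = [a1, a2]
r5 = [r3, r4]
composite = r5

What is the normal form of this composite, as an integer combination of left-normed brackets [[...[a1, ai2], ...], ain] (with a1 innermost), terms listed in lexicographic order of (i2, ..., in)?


-[[[[[a1, a2], a3], a4], a6], a5] + [[[[[a1, a2], a4], a3], a6], a5] + [[[[[a1, a2], a5], a3], a4], a6] - [[[[[a1, a2], a5], a4], a3], a6] - [[[[[a1, a2], a5], a6], a3], a4] + [[[[[a1, a2], a5], a6], a4], a3] + [[[[[a1, a2], a6], a3], a4], a5] - [[[[[a1, a2], a6], a4], a3], a5]

Left-normed coefficients sit on the a1-initial expansion words.
Composite bracket: [[a5, [a6, [a3, a4]]], [a1, a2]]
The bracket unfolds into 32 signed words via [a, b] = ab - ba (2^5 = 32).
Words beginning with a1 determine it all:
  sign of a1a2a3a4a6a5 is -1, so it contributes -[[[[[a1, a2], a3], a4], a6], a5]
  sign of a1a2a4a3a6a5 is +1, so it contributes +[[[[[a1, a2], a4], a3], a6], a5]
  sign of a1a2a5a3a4a6 is +1, so it contributes +[[[[[a1, a2], a5], a3], a4], a6]
  sign of a1a2a5a4a3a6 is -1, so it contributes -[[[[[a1, a2], a5], a4], a3], a6]
  sign of a1a2a5a6a3a4 is -1, so it contributes -[[[[[a1, a2], a5], a6], a3], a4]
  sign of a1a2a5a6a4a3 is +1, so it contributes +[[[[[a1, a2], a5], a6], a4], a3]
  sign of a1a2a6a3a4a5 is +1, so it contributes +[[[[[a1, a2], a6], a3], a4], a5]
  sign of a1a2a6a4a3a5 is -1, so it contributes -[[[[[a1, a2], a6], a4], a3], a5]


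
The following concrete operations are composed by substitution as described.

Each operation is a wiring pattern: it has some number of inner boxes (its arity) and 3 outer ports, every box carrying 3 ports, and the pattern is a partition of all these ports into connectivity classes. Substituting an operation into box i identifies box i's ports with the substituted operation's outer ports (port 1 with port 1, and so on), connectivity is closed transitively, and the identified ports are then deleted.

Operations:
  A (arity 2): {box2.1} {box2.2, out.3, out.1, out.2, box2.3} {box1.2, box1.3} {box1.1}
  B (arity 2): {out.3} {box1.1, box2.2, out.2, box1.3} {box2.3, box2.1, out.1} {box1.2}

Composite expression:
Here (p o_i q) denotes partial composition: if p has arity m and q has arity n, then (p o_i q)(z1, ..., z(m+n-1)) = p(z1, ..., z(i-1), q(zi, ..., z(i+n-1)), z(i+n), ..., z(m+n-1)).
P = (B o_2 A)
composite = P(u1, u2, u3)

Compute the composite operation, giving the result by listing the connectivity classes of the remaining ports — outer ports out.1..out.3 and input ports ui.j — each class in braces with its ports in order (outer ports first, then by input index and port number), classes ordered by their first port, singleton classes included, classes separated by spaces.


{out.1, out.2, u1.1, u1.3, u3.2, u3.3} {out.3} {u1.2} {u2.1} {u2.2, u2.3} {u3.1}

Substituting into B glues patterns; closure does the rest.
through A, on inputs (u2, u3): {out.1, out.2, out.3, u3.2, u3.3} {u2.1} {u2.2, u2.3} {u3.1} (out.j = stage outer ports)
through B, on inputs (u1, u2, u3): {out.1, out.2, u1.1, u1.3, u3.2, u3.3} {out.3} {u1.2} {u2.1} {u2.2, u2.3} {u3.1} (out.j = stage outer ports)


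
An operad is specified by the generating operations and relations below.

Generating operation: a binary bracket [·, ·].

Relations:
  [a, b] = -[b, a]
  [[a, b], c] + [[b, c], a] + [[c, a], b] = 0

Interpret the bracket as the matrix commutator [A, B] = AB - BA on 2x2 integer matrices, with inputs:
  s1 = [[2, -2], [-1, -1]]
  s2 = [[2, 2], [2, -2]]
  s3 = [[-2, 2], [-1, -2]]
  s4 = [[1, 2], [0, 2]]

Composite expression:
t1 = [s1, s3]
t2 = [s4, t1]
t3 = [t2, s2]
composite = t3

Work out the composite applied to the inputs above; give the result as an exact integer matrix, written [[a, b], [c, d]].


[[-50, 112], [-12, 50]]

[s1, s3] = [[4, 6], [3, -4]]
[s4, [s1, s3]] = [[6, -22], [3, -6]]
[[s4, [s1, s3]], s2] = [[-50, 112], [-12, 50]]


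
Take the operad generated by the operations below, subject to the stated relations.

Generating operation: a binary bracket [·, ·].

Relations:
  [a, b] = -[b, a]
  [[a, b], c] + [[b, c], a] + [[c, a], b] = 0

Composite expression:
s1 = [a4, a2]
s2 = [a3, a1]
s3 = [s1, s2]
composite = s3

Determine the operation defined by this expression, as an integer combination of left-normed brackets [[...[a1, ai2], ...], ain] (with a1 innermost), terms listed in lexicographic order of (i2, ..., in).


In the tensor algebra, words opening a1 carry the a1-anchored form.
Composite bracket: [[a4, a2], [a3, a1]]
The bracket unfolds into 8 signed words via [a, b] = ab - ba (2^3 = 8).
Keep just the words that open with a1:
  sign of a1a3a2a4 is -1, so it contributes -[[[a1, a3], a2], a4]
  sign of a1a3a4a2 is +1, so it contributes +[[[a1, a3], a4], a2]

-[[[a1, a3], a2], a4] + [[[a1, a3], a4], a2]


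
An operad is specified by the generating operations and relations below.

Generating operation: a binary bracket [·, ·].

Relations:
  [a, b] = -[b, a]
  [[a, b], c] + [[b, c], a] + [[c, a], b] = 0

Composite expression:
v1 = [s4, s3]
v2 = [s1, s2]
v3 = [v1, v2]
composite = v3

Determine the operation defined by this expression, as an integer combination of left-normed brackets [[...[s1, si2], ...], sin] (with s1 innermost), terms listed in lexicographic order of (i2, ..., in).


Skip Jacobi rewriting: expand, keep s1-initial words, read off terms.
Composite bracket: [[s4, s3], [s1, s2]]
Each bracket splits as ab - ba, giving 8 signed words (2^3 = 8).
The s1-initial words carry the normal form:
  s1s2s3s4 (sign +1) contributes +[[[s1, s2], s3], s4]
  s1s2s4s3 (sign -1) contributes -[[[s1, s2], s4], s3]

[[[s1, s2], s3], s4] - [[[s1, s2], s4], s3]


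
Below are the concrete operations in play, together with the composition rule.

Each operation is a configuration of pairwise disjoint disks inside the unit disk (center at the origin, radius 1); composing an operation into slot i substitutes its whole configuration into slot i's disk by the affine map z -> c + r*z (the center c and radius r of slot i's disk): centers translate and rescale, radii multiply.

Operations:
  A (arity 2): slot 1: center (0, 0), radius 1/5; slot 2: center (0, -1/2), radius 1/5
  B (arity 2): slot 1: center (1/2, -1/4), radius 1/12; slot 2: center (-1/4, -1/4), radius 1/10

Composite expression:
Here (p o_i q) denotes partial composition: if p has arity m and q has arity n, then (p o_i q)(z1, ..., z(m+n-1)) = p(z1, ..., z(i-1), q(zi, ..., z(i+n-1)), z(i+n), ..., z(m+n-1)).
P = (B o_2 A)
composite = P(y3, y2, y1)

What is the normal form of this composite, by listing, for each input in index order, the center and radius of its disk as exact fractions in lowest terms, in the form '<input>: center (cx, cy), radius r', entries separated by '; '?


y1: center (-1/4, -3/10), radius 1/50; y2: center (-1/4, -1/4), radius 1/50; y3: center (1/2, -1/4), radius 1/12

Only the slot chain above each y matters under B; compose those maps.
for y3, the 1-step affine chain lands on center (1/2, -1/4), radius 1/12
for y2, the 2-step affine chain lands on center (-1/4, -1/4), radius 1/50
for y1, the 2-step affine chain lands on center (-1/4, -3/10), radius 1/50


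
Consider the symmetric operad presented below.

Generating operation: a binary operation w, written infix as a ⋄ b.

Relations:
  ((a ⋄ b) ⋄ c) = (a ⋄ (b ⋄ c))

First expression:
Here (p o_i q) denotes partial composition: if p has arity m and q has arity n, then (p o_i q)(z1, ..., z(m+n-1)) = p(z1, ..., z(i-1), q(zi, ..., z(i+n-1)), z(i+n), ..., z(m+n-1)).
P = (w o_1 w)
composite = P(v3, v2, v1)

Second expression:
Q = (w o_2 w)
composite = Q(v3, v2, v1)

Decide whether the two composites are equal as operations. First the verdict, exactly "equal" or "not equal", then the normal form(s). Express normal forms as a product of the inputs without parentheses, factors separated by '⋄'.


equal; the common form is v3 ⋄ v2 ⋄ v1

The first expression reduces to v3 ⋄ v2 ⋄ v1
The second expression reduces to v3 ⋄ v2 ⋄ v1
The normal forms match — equal.


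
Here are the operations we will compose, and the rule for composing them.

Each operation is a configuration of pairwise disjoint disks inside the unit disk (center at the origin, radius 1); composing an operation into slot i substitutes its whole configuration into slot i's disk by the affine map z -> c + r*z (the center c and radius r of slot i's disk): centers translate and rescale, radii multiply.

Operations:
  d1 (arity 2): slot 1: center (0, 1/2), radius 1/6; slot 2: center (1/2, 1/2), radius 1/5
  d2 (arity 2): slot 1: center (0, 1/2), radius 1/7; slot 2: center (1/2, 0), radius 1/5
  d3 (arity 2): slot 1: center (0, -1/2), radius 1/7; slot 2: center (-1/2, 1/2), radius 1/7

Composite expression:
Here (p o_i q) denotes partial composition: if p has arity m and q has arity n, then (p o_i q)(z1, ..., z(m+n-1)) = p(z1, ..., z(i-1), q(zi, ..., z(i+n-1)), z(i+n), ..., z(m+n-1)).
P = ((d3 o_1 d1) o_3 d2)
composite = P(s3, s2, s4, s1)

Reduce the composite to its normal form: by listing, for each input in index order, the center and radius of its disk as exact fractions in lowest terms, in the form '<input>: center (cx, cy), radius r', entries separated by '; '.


s1: center (-3/7, 1/2), radius 1/35; s2: center (1/14, -3/7), radius 1/35; s3: center (0, -3/7), radius 1/42; s4: center (-1/2, 4/7), radius 1/49

Only the slot chain above each s matters under d3; compose those maps.
for s3, the 2-step affine chain lands on center (0, -3/7), radius 1/42
for s2, the 2-step affine chain lands on center (1/14, -3/7), radius 1/35
for s4, the 2-step affine chain lands on center (-1/2, 4/7), radius 1/49
for s1, the 2-step affine chain lands on center (-3/7, 1/2), radius 1/35


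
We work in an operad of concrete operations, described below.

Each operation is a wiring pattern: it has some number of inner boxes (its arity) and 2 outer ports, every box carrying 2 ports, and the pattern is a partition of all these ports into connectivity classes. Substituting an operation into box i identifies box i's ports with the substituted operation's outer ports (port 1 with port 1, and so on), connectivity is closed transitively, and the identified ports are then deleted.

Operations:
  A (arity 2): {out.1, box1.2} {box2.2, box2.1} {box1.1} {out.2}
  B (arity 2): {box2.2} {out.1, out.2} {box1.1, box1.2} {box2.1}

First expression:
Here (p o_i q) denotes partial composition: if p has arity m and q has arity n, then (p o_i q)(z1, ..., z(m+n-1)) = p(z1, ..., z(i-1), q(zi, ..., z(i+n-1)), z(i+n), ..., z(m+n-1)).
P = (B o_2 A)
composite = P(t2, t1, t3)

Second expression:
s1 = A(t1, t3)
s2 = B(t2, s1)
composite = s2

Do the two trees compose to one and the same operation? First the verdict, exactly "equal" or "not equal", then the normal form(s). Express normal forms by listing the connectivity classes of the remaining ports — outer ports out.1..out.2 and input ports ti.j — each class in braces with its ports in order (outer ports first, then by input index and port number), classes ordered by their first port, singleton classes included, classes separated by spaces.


Reducing the first expression gives {out.1, out.2} {t1.1} {t1.2} {t2.1, t2.2} {t3.1, t3.2}
Reducing the second expression gives {out.1, out.2} {t1.1} {t1.2} {t2.1, t2.2} {t3.1, t3.2}
The forms coincide; equal.

equal; the common form is {out.1, out.2} {t1.1} {t1.2} {t2.1, t2.2} {t3.1, t3.2}


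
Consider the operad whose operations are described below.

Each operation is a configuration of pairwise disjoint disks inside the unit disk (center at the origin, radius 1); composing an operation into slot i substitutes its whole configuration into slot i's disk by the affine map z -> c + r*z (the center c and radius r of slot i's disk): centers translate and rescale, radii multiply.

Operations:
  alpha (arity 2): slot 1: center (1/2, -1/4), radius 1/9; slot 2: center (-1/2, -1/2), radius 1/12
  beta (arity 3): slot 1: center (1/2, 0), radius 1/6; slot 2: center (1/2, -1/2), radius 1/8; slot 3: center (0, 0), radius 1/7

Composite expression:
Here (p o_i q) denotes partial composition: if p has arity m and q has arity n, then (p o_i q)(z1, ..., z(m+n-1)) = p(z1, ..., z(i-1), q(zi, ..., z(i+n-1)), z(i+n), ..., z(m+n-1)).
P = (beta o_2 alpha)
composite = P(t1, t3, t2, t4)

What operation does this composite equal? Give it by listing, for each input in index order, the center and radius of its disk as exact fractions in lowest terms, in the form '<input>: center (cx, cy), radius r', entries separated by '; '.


t1: center (1/2, 0), radius 1/6; t2: center (7/16, -9/16), radius 1/96; t3: center (9/16, -17/32), radius 1/72; t4: center (0, 0), radius 1/7

Below beta, radii multiply path by path; the t-disk centers shift.
t1 passes through 1 substitution, ending at center (1/2, 0), radius 1/6
t3 passes through 2 substitutions, ending at center (9/16, -17/32), radius 1/72
t2 passes through 2 substitutions, ending at center (7/16, -9/16), radius 1/96
t4 passes through 1 substitution, ending at center (0, 0), radius 1/7


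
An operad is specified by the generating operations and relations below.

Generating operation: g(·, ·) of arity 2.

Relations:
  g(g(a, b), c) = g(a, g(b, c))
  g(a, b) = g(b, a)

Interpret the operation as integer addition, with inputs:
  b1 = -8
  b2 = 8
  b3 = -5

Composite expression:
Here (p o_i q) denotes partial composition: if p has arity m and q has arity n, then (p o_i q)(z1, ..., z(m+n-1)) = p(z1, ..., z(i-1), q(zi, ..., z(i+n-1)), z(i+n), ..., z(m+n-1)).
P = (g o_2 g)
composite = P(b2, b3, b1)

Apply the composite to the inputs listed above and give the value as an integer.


g(b3, b1) = -13
g(b2, g(b3, b1)) = -5

-5


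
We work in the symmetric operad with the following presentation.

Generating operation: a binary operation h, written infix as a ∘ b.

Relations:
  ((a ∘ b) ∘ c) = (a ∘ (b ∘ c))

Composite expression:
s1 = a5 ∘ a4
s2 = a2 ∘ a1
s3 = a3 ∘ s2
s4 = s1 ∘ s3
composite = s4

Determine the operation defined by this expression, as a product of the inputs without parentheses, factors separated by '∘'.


a5 ∘ a4 ∘ a3 ∘ a2 ∘ a1

Key point: h is associative — brackets drop, the a-order remains.
(a5 ∘ a4) spells out as a5 ∘ a4
(a2 ∘ a1) spells out as a2 ∘ a1
(a3 ∘ (a2 ∘ a1)) spells out as a3 ∘ a2 ∘ a1
((a5 ∘ a4) ∘ (a3 ∘ (a2 ∘ a1))) spells out as a5 ∘ a4 ∘ a3 ∘ a2 ∘ a1


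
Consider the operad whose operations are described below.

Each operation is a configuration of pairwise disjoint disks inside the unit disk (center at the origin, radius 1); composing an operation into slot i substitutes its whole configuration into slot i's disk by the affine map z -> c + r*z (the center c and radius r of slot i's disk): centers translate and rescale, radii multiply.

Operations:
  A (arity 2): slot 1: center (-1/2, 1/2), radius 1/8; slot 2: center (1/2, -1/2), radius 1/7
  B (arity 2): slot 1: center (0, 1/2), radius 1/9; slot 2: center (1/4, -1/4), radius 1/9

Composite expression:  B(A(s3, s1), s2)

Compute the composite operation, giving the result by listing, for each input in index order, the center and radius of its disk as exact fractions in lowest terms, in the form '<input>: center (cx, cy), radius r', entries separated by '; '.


s1: center (1/18, 4/9), radius 1/63; s2: center (1/4, -1/4), radius 1/9; s3: center (-1/18, 5/9), radius 1/72

Only the slot chain above each s matters under B; compose those maps.
s3 passes through 2 substitutions, ending at center (-1/18, 5/9), radius 1/72
s1 passes through 2 substitutions, ending at center (1/18, 4/9), radius 1/63
s2 passes through 1 substitution, ending at center (1/4, -1/4), radius 1/9


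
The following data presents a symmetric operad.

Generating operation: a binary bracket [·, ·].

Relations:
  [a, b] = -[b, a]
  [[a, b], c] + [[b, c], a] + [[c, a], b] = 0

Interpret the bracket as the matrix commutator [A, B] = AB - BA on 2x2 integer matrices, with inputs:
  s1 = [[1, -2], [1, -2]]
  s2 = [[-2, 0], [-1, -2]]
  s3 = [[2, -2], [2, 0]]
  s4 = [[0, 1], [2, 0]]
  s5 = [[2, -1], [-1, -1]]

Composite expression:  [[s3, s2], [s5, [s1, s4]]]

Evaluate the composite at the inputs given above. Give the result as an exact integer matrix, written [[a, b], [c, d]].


[[2, -4], [-76, -2]]

[s3, s2] = [[2, 0], [2, -2]]
[s1, s4] = [[-5, 3], [-6, 5]]
[s5, [s1, s4]] = [[9, -1], [28, -9]]
[[s3, s2], [s5, [s1, s4]]] = [[2, -4], [-76, -2]]


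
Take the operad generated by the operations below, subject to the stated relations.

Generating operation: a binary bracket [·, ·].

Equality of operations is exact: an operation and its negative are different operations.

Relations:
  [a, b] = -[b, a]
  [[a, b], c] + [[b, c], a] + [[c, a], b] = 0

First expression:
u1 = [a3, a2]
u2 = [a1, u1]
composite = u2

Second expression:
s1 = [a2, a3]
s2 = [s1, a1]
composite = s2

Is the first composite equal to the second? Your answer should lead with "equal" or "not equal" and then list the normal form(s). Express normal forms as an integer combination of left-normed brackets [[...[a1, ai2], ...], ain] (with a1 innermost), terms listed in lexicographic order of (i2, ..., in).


equal; the common form is -[[a1, a2], a3] + [[a1, a3], a2]

The first expression reduces to -[[a1, a2], a3] + [[a1, a3], a2]
The second expression reduces to -[[a1, a2], a3] + [[a1, a3], a2]
The forms coincide; equal.


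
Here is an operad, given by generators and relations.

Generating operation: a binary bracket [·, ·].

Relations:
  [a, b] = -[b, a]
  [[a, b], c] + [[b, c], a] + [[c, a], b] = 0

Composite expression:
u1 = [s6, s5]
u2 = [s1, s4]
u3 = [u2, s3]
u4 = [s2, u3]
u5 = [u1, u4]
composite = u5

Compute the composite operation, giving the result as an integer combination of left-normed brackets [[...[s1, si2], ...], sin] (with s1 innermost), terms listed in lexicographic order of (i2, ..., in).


-[[[[[s1, s4], s3], s2], s5], s6] + [[[[[s1, s4], s3], s2], s6], s5]

A multilinear Lie element is pinned by s1-initial words (s1 innermost).
Composite bracket: [[s6, s5], [s2, [[s1, s4], s3]]]
Applying ab - ba throughout gives 32 signed words (2^5 = 32).
Only words starting with s1 matter:
  s1s4s3s2s5s6 appears with sign -1, giving the term -[[[[[s1, s4], s3], s2], s5], s6]
  s1s4s3s2s6s5 appears with sign +1, giving the term +[[[[[s1, s4], s3], s2], s6], s5]


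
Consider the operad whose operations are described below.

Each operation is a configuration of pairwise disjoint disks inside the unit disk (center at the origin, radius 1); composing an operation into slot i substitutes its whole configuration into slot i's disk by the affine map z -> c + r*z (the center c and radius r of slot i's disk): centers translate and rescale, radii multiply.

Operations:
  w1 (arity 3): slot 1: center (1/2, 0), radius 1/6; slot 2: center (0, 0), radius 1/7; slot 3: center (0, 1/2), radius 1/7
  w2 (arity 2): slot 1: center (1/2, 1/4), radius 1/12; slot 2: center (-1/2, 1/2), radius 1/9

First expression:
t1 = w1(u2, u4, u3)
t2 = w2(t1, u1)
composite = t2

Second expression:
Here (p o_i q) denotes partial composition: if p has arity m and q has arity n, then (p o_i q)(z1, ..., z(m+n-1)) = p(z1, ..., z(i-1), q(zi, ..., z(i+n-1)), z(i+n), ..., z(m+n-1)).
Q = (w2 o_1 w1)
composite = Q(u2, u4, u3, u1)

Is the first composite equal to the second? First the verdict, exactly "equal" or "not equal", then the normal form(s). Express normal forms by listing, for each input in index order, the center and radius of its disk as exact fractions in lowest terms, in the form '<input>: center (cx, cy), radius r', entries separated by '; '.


equal — both sides give u1: center (-1/2, 1/2), radius 1/9; u2: center (13/24, 1/4), radius 1/72; u3: center (1/2, 7/24), radius 1/84; u4: center (1/2, 1/4), radius 1/84


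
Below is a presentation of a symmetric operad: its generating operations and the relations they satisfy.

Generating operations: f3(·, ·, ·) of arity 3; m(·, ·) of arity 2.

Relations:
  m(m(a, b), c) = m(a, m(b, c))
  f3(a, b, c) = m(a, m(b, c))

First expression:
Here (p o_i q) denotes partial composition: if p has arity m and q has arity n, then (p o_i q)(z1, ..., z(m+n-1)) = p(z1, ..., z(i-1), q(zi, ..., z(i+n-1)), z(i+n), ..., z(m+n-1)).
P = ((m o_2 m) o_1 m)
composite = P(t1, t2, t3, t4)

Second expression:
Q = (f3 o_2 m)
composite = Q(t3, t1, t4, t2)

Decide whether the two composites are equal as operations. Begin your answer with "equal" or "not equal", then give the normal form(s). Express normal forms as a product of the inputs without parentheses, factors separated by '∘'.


not equal; the first gives t1 ∘ t2 ∘ t3 ∘ t4 and the second t3 ∘ t1 ∘ t4 ∘ t2


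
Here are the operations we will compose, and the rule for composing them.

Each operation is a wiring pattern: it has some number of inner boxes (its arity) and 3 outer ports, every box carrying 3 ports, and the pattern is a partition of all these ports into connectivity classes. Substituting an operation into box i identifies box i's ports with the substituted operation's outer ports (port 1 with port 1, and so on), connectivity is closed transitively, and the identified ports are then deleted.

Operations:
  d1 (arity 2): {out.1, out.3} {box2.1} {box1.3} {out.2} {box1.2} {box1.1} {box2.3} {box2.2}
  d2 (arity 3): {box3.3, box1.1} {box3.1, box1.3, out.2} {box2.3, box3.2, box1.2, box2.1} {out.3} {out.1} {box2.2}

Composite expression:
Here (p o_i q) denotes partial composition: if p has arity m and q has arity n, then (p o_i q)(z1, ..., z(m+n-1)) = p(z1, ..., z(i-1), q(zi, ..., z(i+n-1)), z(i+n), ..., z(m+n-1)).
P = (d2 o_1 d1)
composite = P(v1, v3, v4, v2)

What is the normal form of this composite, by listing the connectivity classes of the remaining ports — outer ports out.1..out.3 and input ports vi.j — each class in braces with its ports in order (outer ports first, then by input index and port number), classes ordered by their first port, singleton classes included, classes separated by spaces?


Reachability decides: close wires over d2-identified ports.
d1 over (v1, v3) gives {out.1, out.3} {out.2} {v1.1} {v1.2} {v1.3} {v3.1} {v3.2} {v3.3}, out.j being that stage's outer ports
d2 over (v1, v3, v4, v2) gives {out.1} {out.2, v2.1, v2.3} {out.3} {v1.1} {v1.2} {v1.3} {v2.2, v4.1, v4.3} {v3.1} {v3.2} {v3.3} {v4.2}, out.j being that stage's outer ports

{out.1} {out.2, v2.1, v2.3} {out.3} {v1.1} {v1.2} {v1.3} {v2.2, v4.1, v4.3} {v3.1} {v3.2} {v3.3} {v4.2}


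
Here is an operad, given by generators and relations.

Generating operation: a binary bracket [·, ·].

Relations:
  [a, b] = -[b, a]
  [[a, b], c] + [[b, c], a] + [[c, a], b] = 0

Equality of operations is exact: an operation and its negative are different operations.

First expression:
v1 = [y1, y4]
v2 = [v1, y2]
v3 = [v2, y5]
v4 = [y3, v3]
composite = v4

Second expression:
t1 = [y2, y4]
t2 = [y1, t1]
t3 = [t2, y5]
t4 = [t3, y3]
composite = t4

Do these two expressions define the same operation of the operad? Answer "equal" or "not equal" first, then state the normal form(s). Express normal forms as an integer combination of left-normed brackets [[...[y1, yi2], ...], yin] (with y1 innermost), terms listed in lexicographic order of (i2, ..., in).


not equal; first: -[[[[y1, y4], y2], y5], y3]; second: [[[[y1, y2], y4], y5], y3] - [[[[y1, y4], y2], y5], y3]

Reducing the first expression gives -[[[[y1, y4], y2], y5], y3]
Reducing the second expression gives [[[[y1, y2], y4], y5], y3] - [[[[y1, y4], y2], y5], y3]
Different reductions; not equal.
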